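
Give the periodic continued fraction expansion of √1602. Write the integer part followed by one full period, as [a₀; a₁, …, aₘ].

[40; 40, 80]

a₀ = ⌊√1602⌋ = 40.
With m₀=0, d₀=1 and mₖ₊₁ = dₖaₖ − mₖ, dₖ₊₁ = (n − mₖ₊₁²)/dₖ, aₖ₊₁ = ⌊(a₀+mₖ₊₁)/dₖ₊₁⌋:
  k=1: m=40, d=2, a=40
  k=2: m=40, d=1, a=80
d=1 and a=2a₀=80 at k=2, so the next step gives (m, d) = (40, 2) again — its k=1 value — and the period has length 2.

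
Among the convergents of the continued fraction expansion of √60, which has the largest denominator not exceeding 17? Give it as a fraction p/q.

√60 = [7; 1, 2, 1, 14, …] (period length 4).
Convergents:
  p_0/q_0 = 7/1
  p_1/q_1 = 8/1
  p_2/q_2 = 23/3
  p_3/q_3 = 31/4
  p_4/q_4 = 457/59
q_3 = 4 ≤ 17 < 59 = q_4, so the answer is 31/4.

31/4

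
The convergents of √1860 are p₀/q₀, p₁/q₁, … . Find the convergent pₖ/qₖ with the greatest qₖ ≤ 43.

1682/39

√1860 = [43; 7, 1, 4, 1, 7, 86, …] (period length 6).
Convergents:
  p_0/q_0 = 43/1
  p_1/q_1 = 302/7
  p_2/q_2 = 345/8
  p_3/q_3 = 1682/39
  p_4/q_4 = 2027/47
q_3 = 39 ≤ 43 < 47 = q_4, so the answer is 1682/39.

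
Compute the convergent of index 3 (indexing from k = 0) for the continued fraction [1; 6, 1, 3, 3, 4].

31/27

Using pₖ = aₖpₖ₋₁ + pₖ₋₂, qₖ = aₖqₖ₋₁ + qₖ₋₂ (with p₋₁=1, p₋₂=0, q₋₁=0, q₋₂=1):
  k=0: a=1, p=1, q=1
  k=1: a=6, p=7, q=6
  k=2: a=1, p=8, q=7
  k=3: a=3, p=31, q=27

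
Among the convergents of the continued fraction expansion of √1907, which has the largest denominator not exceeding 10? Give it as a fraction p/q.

131/3

√1907 = [43; 1, 2, 43, 2, 1, 86, …] (period length 6).
Convergents:
  p_0/q_0 = 43/1
  p_1/q_1 = 44/1
  p_2/q_2 = 131/3
  p_3/q_3 = 5677/130
q_2 = 3 ≤ 10 < 130 = q_3, so the answer is 131/3.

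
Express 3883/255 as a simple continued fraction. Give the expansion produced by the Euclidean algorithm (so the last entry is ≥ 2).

[15; 4, 2, 1, 1, 11]

3883 = 15*255 + 58
255 = 4*58 + 23
58 = 2*23 + 12
23 = 1*12 + 11
12 = 1*11 + 1
11 = 11*1 + 0  (stop)
So 3883/255 = [15; 4, 2, 1, 1, 11].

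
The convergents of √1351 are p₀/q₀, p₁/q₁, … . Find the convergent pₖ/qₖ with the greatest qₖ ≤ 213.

√1351 = [36; 1, 3, 10, 3, 1, 72, …] (period length 6).
Convergents:
  p_0/q_0 = 36/1
  p_1/q_1 = 37/1
  p_2/q_2 = 147/4
  p_3/q_3 = 1507/41
  p_4/q_4 = 4668/127
  p_5/q_5 = 6175/168
  p_6/q_6 = 449268/12223
q_5 = 168 ≤ 213 < 12223 = q_6, so the answer is 6175/168.

6175/168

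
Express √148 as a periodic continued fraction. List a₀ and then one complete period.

[12; 6, 24]

a₀ = ⌊√148⌋ = 12.
With m₀=0, d₀=1 and mₖ₊₁ = dₖaₖ − mₖ, dₖ₊₁ = (n − mₖ₊₁²)/dₖ, aₖ₊₁ = ⌊(a₀+mₖ₊₁)/dₖ₊₁⌋:
  k=1: m=12, d=4, a=6
  k=2: m=12, d=1, a=24
d=1 and a=2a₀=24 at k=2, so the next step gives (m, d) = (12, 4) again — its k=1 value — and the period has length 2.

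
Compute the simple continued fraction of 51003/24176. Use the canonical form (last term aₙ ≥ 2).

51003 = 2*24176 + 2651
24176 = 9*2651 + 317
2651 = 8*317 + 115
317 = 2*115 + 87
115 = 1*87 + 28
87 = 3*28 + 3
28 = 9*3 + 1
3 = 3*1 + 0  (stop)
So 51003/24176 = [2; 9, 8, 2, 1, 3, 9, 3].

[2; 9, 8, 2, 1, 3, 9, 3]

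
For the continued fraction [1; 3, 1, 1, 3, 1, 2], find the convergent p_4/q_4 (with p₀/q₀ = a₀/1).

Using pₖ = aₖpₖ₋₁ + pₖ₋₂, qₖ = aₖqₖ₋₁ + qₖ₋₂ (with p₋₁=1, p₋₂=0, q₋₁=0, q₋₂=1):
  k=0: a=1, p=1, q=1
  k=1: a=3, p=4, q=3
  k=2: a=1, p=5, q=4
  k=3: a=1, p=9, q=7
  k=4: a=3, p=32, q=25

32/25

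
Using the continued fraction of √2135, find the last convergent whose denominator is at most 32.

1340/29

√2135 = [46; 4, 1, 5, 1, 4, 92, …] (period length 6).
Convergents:
  p_0/q_0 = 46/1
  p_1/q_1 = 185/4
  p_2/q_2 = 231/5
  p_3/q_3 = 1340/29
  p_4/q_4 = 1571/34
q_3 = 29 ≤ 32 < 34 = q_4, so the answer is 1340/29.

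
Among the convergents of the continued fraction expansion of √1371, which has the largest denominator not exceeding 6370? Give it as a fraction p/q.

√1371 = [37; 37, 74, …] (period length 2).
Convergents:
  p_0/q_0 = 37/1
  p_1/q_1 = 1370/37
  p_2/q_2 = 101417/2739
  p_3/q_3 = 3753799/101380
q_2 = 2739 ≤ 6370 < 101380 = q_3, so the answer is 101417/2739.

101417/2739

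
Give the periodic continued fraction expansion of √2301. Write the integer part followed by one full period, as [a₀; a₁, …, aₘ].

a₀ = ⌊√2301⌋ = 47.
With m₀=0, d₀=1 and mₖ₊₁ = dₖaₖ − mₖ, dₖ₊₁ = (n − mₖ₊₁²)/dₖ, aₖ₊₁ = ⌊(a₀+mₖ₊₁)/dₖ₊₁⌋:
  k=1: m=47, d=92, a=1
  k=2: m=45, d=3, a=30
  k=3: m=45, d=92, a=1
  k=4: m=47, d=1, a=94
d=1 and a=2a₀=94 at k=4, so the next step gives (m, d) = (47, 92) again — its k=1 value — and the period has length 4.

[47; 1, 30, 1, 94]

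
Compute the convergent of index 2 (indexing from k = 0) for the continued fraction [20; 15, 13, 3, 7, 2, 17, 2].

3933/196

Using pₖ = aₖpₖ₋₁ + pₖ₋₂, qₖ = aₖqₖ₋₁ + qₖ₋₂ (with p₋₁=1, p₋₂=0, q₋₁=0, q₋₂=1):
  k=0: a=20, p=20, q=1
  k=1: a=15, p=301, q=15
  k=2: a=13, p=3933, q=196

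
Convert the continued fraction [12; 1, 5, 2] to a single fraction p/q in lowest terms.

167/13

Fold from the inside: start with 2/1.
  5 + 1/2 = 11/2
  1 + 2/11 = 13/11
  12 + 11/13 = 167/13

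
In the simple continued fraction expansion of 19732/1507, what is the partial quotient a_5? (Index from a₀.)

1

19732 = 13·1507 + 141   →  a_0 = 13
1507 = 10·141 + 97   →  a_1 = 10
141 = 1·97 + 44   →  a_2 = 1
97 = 2·44 + 9   →  a_3 = 2
44 = 4·9 + 8   →  a_4 = 4
9 = 1·8 + 1   →  a_5 = 1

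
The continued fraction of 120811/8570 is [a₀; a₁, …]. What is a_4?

10

120811 = 14·8570 + 831   →  a_0 = 14
8570 = 10·831 + 260   →  a_1 = 10
831 = 3·260 + 51   →  a_2 = 3
260 = 5·51 + 5   →  a_3 = 5
51 = 10·5 + 1   →  a_4 = 10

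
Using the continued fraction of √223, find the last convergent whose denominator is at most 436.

6481/434

√223 = [14; 1, 13, 1, 28, …] (period length 4).
Convergents:
  p_0/q_0 = 14/1
  p_1/q_1 = 15/1
  p_2/q_2 = 209/14
  p_3/q_3 = 224/15
  p_4/q_4 = 6481/434
  p_5/q_5 = 6705/449
q_4 = 434 ≤ 436 < 449 = q_5, so the answer is 6481/434.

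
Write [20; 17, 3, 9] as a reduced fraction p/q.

Fold from the inside: start with 9/1.
  3 + 1/9 = 28/9
  17 + 9/28 = 485/28
  20 + 28/485 = 9728/485

9728/485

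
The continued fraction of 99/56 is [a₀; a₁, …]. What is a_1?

1

99 = 1·56 + 43   →  a_0 = 1
56 = 1·43 + 13   →  a_1 = 1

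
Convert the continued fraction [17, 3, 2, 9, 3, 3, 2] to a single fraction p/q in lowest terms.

27090/1567

Using pₖ = aₖpₖ₋₁ + pₖ₋₂ and qₖ = aₖqₖ₋₁ + qₖ₋₂:
  k=0: a=17, p=17, q=1
  k=1: a=3, p=52, q=3
  k=2: a=2, p=121, q=7
  k=3: a=9, p=1141, q=66
  k=4: a=3, p=3544, q=205
  k=5: a=3, p=11773, q=681
  k=6: a=2, p=27090, q=1567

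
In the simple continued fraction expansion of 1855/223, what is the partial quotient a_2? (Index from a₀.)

1855 = 8·223 + 71   →  a_0 = 8
223 = 3·71 + 10   →  a_1 = 3
71 = 7·10 + 1   →  a_2 = 7

7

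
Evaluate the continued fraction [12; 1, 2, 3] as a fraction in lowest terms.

127/10

Fold from the inside: start with 3/1.
  2 + 1/3 = 7/3
  1 + 3/7 = 10/7
  12 + 7/10 = 127/10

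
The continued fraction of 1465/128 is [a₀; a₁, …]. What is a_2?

4

1465 = 11·128 + 57   →  a_0 = 11
128 = 2·57 + 14   →  a_1 = 2
57 = 4·14 + 1   →  a_2 = 4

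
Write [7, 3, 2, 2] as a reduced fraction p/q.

124/17

Using pₖ = aₖpₖ₋₁ + pₖ₋₂ and qₖ = aₖqₖ₋₁ + qₖ₋₂:
  k=0: a=7, p=7, q=1
  k=1: a=3, p=22, q=3
  k=2: a=2, p=51, q=7
  k=3: a=2, p=124, q=17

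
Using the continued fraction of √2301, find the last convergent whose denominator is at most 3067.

√2301 = [47; 1, 30, 1, 94, …] (period length 4).
Convergents:
  p_0/q_0 = 47/1
  p_1/q_1 = 48/1
  p_2/q_2 = 1487/31
  p_3/q_3 = 1535/32
  p_4/q_4 = 145777/3039
  p_5/q_5 = 147312/3071
q_4 = 3039 ≤ 3067 < 3071 = q_5, so the answer is 145777/3039.

145777/3039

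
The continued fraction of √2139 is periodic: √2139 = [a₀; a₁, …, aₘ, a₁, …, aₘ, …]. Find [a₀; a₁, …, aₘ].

[46; 4, 92]

a₀ = ⌊√2139⌋ = 46.
With m₀=0, d₀=1 and mₖ₊₁ = dₖaₖ − mₖ, dₖ₊₁ = (n − mₖ₊₁²)/dₖ, aₖ₊₁ = ⌊(a₀+mₖ₊₁)/dₖ₊₁⌋:
  k=1: m=46, d=23, a=4
  k=2: m=46, d=1, a=92
d=1 and a=2a₀=92 at k=2, so the next step gives (m, d) = (46, 23) again — its k=1 value — and the period has length 2.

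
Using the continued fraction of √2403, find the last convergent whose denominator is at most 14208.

235445/4803

√2403 = [49; 49, 98, …] (period length 2).
Convergents:
  p_0/q_0 = 49/1
  p_1/q_1 = 2402/49
  p_2/q_2 = 235445/4803
  p_3/q_3 = 11539207/235396
q_2 = 4803 ≤ 14208 < 235396 = q_3, so the answer is 235445/4803.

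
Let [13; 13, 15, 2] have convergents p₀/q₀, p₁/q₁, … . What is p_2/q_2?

Using pₖ = aₖpₖ₋₁ + pₖ₋₂, qₖ = aₖqₖ₋₁ + qₖ₋₂ (with p₋₁=1, p₋₂=0, q₋₁=0, q₋₂=1):
  k=0: a=13, p=13, q=1
  k=1: a=13, p=170, q=13
  k=2: a=15, p=2563, q=196

2563/196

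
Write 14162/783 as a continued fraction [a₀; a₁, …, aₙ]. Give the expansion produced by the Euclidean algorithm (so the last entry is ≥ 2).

14162 = 18×783 + 68
783 = 11×68 + 35
68 = 1×35 + 33
35 = 1×33 + 2
33 = 16×2 + 1
2 = 2×1 + 0  (stop)
So 14162/783 = [18; 11, 1, 1, 16, 2].

[18; 11, 1, 1, 16, 2]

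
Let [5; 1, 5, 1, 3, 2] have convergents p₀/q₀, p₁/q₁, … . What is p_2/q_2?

Using pₖ = aₖpₖ₋₁ + pₖ₋₂, qₖ = aₖqₖ₋₁ + qₖ₋₂ (with p₋₁=1, p₋₂=0, q₋₁=0, q₋₂=1):
  k=0: a=5, p=5, q=1
  k=1: a=1, p=6, q=1
  k=2: a=5, p=35, q=6

35/6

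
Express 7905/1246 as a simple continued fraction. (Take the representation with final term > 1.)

[6; 2, 1, 9, 2, 6, 3]

7905 = 6*1246 + 429
1246 = 2*429 + 388
429 = 1*388 + 41
388 = 9*41 + 19
41 = 2*19 + 3
19 = 6*3 + 1
3 = 3*1 + 0  (stop)
So 7905/1246 = [6; 2, 1, 9, 2, 6, 3].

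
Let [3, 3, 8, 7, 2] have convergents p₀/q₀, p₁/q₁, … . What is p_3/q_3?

Using pₖ = aₖpₖ₋₁ + pₖ₋₂, qₖ = aₖqₖ₋₁ + qₖ₋₂ (with p₋₁=1, p₋₂=0, q₋₁=0, q₋₂=1):
  k=0: a=3, p=3, q=1
  k=1: a=3, p=10, q=3
  k=2: a=8, p=83, q=25
  k=3: a=7, p=591, q=178

591/178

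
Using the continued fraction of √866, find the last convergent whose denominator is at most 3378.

42435/1442

√866 = [29; 2, 2, 1, 28, 1, 2, 2, 58, …] (period length 8).
Convergents:
  p_0/q_0 = 29/1
  p_1/q_1 = 59/2
  p_2/q_2 = 147/5
  p_3/q_3 = 206/7
  p_4/q_4 = 5915/201
  p_5/q_5 = 6121/208
  p_6/q_6 = 18157/617
  p_7/q_7 = 42435/1442
  p_8/q_8 = 2479387/84253
q_7 = 1442 ≤ 3378 < 84253 = q_8, so the answer is 42435/1442.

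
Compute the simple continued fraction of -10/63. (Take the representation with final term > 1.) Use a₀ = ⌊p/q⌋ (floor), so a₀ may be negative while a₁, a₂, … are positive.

[-1; 1, 5, 3, 3]

-10 = -1×63 + 53
63 = 1×53 + 10
53 = 5×10 + 3
10 = 3×3 + 1
3 = 3×1 + 0  (stop)
So -10/63 = [-1; 1, 5, 3, 3].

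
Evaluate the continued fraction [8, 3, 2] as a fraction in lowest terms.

Using pₖ = aₖpₖ₋₁ + pₖ₋₂ and qₖ = aₖqₖ₋₁ + qₖ₋₂:
  k=0: a=8, p=8, q=1
  k=1: a=3, p=25, q=3
  k=2: a=2, p=58, q=7

58/7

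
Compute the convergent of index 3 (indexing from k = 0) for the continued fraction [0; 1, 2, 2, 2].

5/7

Using pₖ = aₖpₖ₋₁ + pₖ₋₂, qₖ = aₖqₖ₋₁ + qₖ₋₂ (with p₋₁=1, p₋₂=0, q₋₁=0, q₋₂=1):
  k=0: a=0, p=0, q=1
  k=1: a=1, p=1, q=1
  k=2: a=2, p=2, q=3
  k=3: a=2, p=5, q=7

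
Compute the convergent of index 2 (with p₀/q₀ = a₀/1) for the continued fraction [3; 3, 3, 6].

Using pₖ = aₖpₖ₋₁ + pₖ₋₂, qₖ = aₖqₖ₋₁ + qₖ₋₂ (with p₋₁=1, p₋₂=0, q₋₁=0, q₋₂=1):
  k=0: a=3, p=3, q=1
  k=1: a=3, p=10, q=3
  k=2: a=3, p=33, q=10

33/10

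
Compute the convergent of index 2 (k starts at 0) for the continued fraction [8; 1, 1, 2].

Using pₖ = aₖpₖ₋₁ + pₖ₋₂, qₖ = aₖqₖ₋₁ + qₖ₋₂ (with p₋₁=1, p₋₂=0, q₋₁=0, q₋₂=1):
  k=0: a=8, p=8, q=1
  k=1: a=1, p=9, q=1
  k=2: a=1, p=17, q=2

17/2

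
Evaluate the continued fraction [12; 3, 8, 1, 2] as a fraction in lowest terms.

Using pₖ = aₖpₖ₋₁ + pₖ₋₂ and qₖ = aₖqₖ₋₁ + qₖ₋₂:
  k=0: a=12, p=12, q=1
  k=1: a=3, p=37, q=3
  k=2: a=8, p=308, q=25
  k=3: a=1, p=345, q=28
  k=4: a=2, p=998, q=81

998/81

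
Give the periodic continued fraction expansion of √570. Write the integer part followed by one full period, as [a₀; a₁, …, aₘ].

[23; 1, 6, 1, 46]

a₀ = ⌊√570⌋ = 23.
With m₀=0, d₀=1 and mₖ₊₁ = dₖaₖ − mₖ, dₖ₊₁ = (n − mₖ₊₁²)/dₖ, aₖ₊₁ = ⌊(a₀+mₖ₊₁)/dₖ₊₁⌋:
  k=1: m=23, d=41, a=1
  k=2: m=18, d=6, a=6
  k=3: m=18, d=41, a=1
  k=4: m=23, d=1, a=46
d=1 and a=2a₀=46 at k=4, so the next step gives (m, d) = (23, 41) again — its k=1 value — and the period has length 4.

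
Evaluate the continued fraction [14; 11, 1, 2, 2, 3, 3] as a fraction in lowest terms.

Using pₖ = aₖpₖ₋₁ + pₖ₋₂ and qₖ = aₖqₖ₋₁ + qₖ₋₂:
  k=0: a=14, p=14, q=1
  k=1: a=11, p=155, q=11
  k=2: a=1, p=169, q=12
  k=3: a=2, p=493, q=35
  k=4: a=2, p=1155, q=82
  k=5: a=3, p=3958, q=281
  k=6: a=3, p=13029, q=925

13029/925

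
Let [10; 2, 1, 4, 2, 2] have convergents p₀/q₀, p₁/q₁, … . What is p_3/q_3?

Using pₖ = aₖpₖ₋₁ + pₖ₋₂, qₖ = aₖqₖ₋₁ + qₖ₋₂ (with p₋₁=1, p₋₂=0, q₋₁=0, q₋₂=1):
  k=0: a=10, p=10, q=1
  k=1: a=2, p=21, q=2
  k=2: a=1, p=31, q=3
  k=3: a=4, p=145, q=14

145/14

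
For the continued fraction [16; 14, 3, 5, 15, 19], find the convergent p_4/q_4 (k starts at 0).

Using pₖ = aₖpₖ₋₁ + pₖ₋₂, qₖ = aₖqₖ₋₁ + qₖ₋₂ (with p₋₁=1, p₋₂=0, q₋₁=0, q₋₂=1):
  k=0: a=16, p=16, q=1
  k=1: a=14, p=225, q=14
  k=2: a=3, p=691, q=43
  k=3: a=5, p=3680, q=229
  k=4: a=15, p=55891, q=3478

55891/3478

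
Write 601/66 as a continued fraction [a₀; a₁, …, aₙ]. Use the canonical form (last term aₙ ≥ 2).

[9; 9, 2, 3]

601 = 9×66 + 7
66 = 9×7 + 3
7 = 2×3 + 1
3 = 3×1 + 0  (stop)
So 601/66 = [9; 9, 2, 3].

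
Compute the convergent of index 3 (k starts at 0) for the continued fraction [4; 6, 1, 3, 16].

112/27

Using pₖ = aₖpₖ₋₁ + pₖ₋₂, qₖ = aₖqₖ₋₁ + qₖ₋₂ (with p₋₁=1, p₋₂=0, q₋₁=0, q₋₂=1):
  k=0: a=4, p=4, q=1
  k=1: a=6, p=25, q=6
  k=2: a=1, p=29, q=7
  k=3: a=3, p=112, q=27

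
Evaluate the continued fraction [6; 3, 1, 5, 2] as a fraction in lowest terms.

Fold from the inside: start with 2/1.
  5 + 1/2 = 11/2
  1 + 2/11 = 13/11
  3 + 11/13 = 50/13
  6 + 13/50 = 313/50

313/50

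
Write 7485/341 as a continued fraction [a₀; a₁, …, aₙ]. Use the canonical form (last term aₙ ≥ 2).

7485 = 21×341 + 324
341 = 1×324 + 17
324 = 19×17 + 1
17 = 17×1 + 0  (stop)
So 7485/341 = [21; 1, 19, 17].

[21; 1, 19, 17]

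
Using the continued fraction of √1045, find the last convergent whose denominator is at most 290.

7823/242

√1045 = [32; 3, 15, 1, 4, 1, 15, 3, 64, …] (period length 8).
Convergents:
  p_0/q_0 = 32/1
  p_1/q_1 = 97/3
  p_2/q_2 = 1487/46
  p_3/q_3 = 1584/49
  p_4/q_4 = 7823/242
  p_5/q_5 = 9407/291
q_4 = 242 ≤ 290 < 291 = q_5, so the answer is 7823/242.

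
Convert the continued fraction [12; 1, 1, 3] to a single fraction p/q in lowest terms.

Using pₖ = aₖpₖ₋₁ + pₖ₋₂ and qₖ = aₖqₖ₋₁ + qₖ₋₂:
  k=0: a=12, p=12, q=1
  k=1: a=1, p=13, q=1
  k=2: a=1, p=25, q=2
  k=3: a=3, p=88, q=7

88/7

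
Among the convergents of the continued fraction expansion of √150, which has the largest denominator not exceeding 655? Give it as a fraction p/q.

√150 = [12; 4, 24, …] (period length 2).
Convergents:
  p_0/q_0 = 12/1
  p_1/q_1 = 49/4
  p_2/q_2 = 1188/97
  p_3/q_3 = 4801/392
  p_4/q_4 = 116412/9505
q_3 = 392 ≤ 655 < 9505 = q_4, so the answer is 4801/392.

4801/392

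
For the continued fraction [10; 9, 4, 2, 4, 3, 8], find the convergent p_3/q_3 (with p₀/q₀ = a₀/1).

Using pₖ = aₖpₖ₋₁ + pₖ₋₂, qₖ = aₖqₖ₋₁ + qₖ₋₂ (with p₋₁=1, p₋₂=0, q₋₁=0, q₋₂=1):
  k=0: a=10, p=10, q=1
  k=1: a=9, p=91, q=9
  k=2: a=4, p=374, q=37
  k=3: a=2, p=839, q=83

839/83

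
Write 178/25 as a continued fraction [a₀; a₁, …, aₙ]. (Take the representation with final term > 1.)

[7; 8, 3]

178 = 7×25 + 3
25 = 8×3 + 1
3 = 3×1 + 0  (stop)
So 178/25 = [7; 8, 3].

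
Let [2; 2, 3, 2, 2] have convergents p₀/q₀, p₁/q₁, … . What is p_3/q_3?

Using pₖ = aₖpₖ₋₁ + pₖ₋₂, qₖ = aₖqₖ₋₁ + qₖ₋₂ (with p₋₁=1, p₋₂=0, q₋₁=0, q₋₂=1):
  k=0: a=2, p=2, q=1
  k=1: a=2, p=5, q=2
  k=2: a=3, p=17, q=7
  k=3: a=2, p=39, q=16

39/16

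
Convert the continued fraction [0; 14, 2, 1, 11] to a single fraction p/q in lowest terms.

Fold from the inside: start with 11/1.
  1 + 1/11 = 12/11
  2 + 11/12 = 35/12
  14 + 12/35 = 502/35
  0 + 35/502 = 35/502

35/502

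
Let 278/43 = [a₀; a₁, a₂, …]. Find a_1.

278 = 6·43 + 20   →  a_0 = 6
43 = 2·20 + 3   →  a_1 = 2

2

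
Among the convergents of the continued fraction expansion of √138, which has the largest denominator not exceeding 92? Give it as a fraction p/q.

√138 = [11; 1, 2, 1, 22, …] (period length 4).
Convergents:
  p_0/q_0 = 11/1
  p_1/q_1 = 12/1
  p_2/q_2 = 35/3
  p_3/q_3 = 47/4
  p_4/q_4 = 1069/91
  p_5/q_5 = 1116/95
q_4 = 91 ≤ 92 < 95 = q_5, so the answer is 1069/91.

1069/91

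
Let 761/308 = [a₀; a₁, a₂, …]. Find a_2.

8

761 = 2·308 + 145   →  a_0 = 2
308 = 2·145 + 18   →  a_1 = 2
145 = 8·18 + 1   →  a_2 = 8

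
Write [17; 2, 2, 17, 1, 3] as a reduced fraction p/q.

6317/363

Using pₖ = aₖpₖ₋₁ + pₖ₋₂ and qₖ = aₖqₖ₋₁ + qₖ₋₂:
  k=0: a=17, p=17, q=1
  k=1: a=2, p=35, q=2
  k=2: a=2, p=87, q=5
  k=3: a=17, p=1514, q=87
  k=4: a=1, p=1601, q=92
  k=5: a=3, p=6317, q=363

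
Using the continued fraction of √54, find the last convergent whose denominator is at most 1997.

√54 = [7; 2, 1, 6, 1, 2, 14, …] (period length 6).
Convergents:
  p_0/q_0 = 7/1
  p_1/q_1 = 15/2
  p_2/q_2 = 22/3
  p_3/q_3 = 147/20
  p_4/q_4 = 169/23
  p_5/q_5 = 485/66
  p_6/q_6 = 6959/947
  p_7/q_7 = 14403/1960
  p_8/q_8 = 21362/2907
q_7 = 1960 ≤ 1997 < 2907 = q_8, so the answer is 14403/1960.

14403/1960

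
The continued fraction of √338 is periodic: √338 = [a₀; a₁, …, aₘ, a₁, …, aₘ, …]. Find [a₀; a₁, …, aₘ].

[18; 2, 1, 1, 2, 36]

a₀ = ⌊√338⌋ = 18.
With m₀=0, d₀=1 and mₖ₊₁ = dₖaₖ − mₖ, dₖ₊₁ = (n − mₖ₊₁²)/dₖ, aₖ₊₁ = ⌊(a₀+mₖ₊₁)/dₖ₊₁⌋:
  k=1: m=18, d=14, a=2
  k=2: m=10, d=17, a=1
  k=3: m=7, d=17, a=1
  k=4: m=10, d=14, a=2
  k=5: m=18, d=1, a=36
d=1 and a=2a₀=36 at k=5, so the next step gives (m, d) = (18, 14) again — its k=1 value — and the period has length 5.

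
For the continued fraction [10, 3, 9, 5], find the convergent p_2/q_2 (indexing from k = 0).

Using pₖ = aₖpₖ₋₁ + pₖ₋₂, qₖ = aₖqₖ₋₁ + qₖ₋₂ (with p₋₁=1, p₋₂=0, q₋₁=0, q₋₂=1):
  k=0: a=10, p=10, q=1
  k=1: a=3, p=31, q=3
  k=2: a=9, p=289, q=28

289/28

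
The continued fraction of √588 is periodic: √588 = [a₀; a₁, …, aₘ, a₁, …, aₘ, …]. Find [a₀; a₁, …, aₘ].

a₀ = ⌊√588⌋ = 24.
With m₀=0, d₀=1 and mₖ₊₁ = dₖaₖ − mₖ, dₖ₊₁ = (n − mₖ₊₁²)/dₖ, aₖ₊₁ = ⌊(a₀+mₖ₊₁)/dₖ₊₁⌋:
  k=1: m=24, d=12, a=4
  k=2: m=24, d=1, a=48
d=1 and a=2a₀=48 at k=2, so the next step gives (m, d) = (24, 12) again — its k=1 value — and the period has length 2.

[24; 4, 48]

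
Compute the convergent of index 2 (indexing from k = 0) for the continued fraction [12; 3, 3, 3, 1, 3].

123/10

Using pₖ = aₖpₖ₋₁ + pₖ₋₂, qₖ = aₖqₖ₋₁ + qₖ₋₂ (with p₋₁=1, p₋₂=0, q₋₁=0, q₋₂=1):
  k=0: a=12, p=12, q=1
  k=1: a=3, p=37, q=3
  k=2: a=3, p=123, q=10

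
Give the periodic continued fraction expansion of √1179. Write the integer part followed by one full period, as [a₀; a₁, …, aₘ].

a₀ = ⌊√1179⌋ = 34.
With m₀=0, d₀=1 and mₖ₊₁ = dₖaₖ − mₖ, dₖ₊₁ = (n − mₖ₊₁²)/dₖ, aₖ₊₁ = ⌊(a₀+mₖ₊₁)/dₖ₊₁⌋:
  k=1: m=34, d=23, a=2
  k=2: m=12, d=45, a=1
  k=3: m=33, d=2, a=33
  k=4: m=33, d=45, a=1
  k=5: m=12, d=23, a=2
  k=6: m=34, d=1, a=68
d=1 and a=2a₀=68 at k=6, so the next step gives (m, d) = (34, 23) again — its k=1 value — and the period has length 6.

[34; 2, 1, 33, 1, 2, 68]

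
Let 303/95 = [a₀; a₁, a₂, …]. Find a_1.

5

303 = 3·95 + 18   →  a_0 = 3
95 = 5·18 + 5   →  a_1 = 5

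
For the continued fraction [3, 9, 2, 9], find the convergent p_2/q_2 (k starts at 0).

Using pₖ = aₖpₖ₋₁ + pₖ₋₂, qₖ = aₖqₖ₋₁ + qₖ₋₂ (with p₋₁=1, p₋₂=0, q₋₁=0, q₋₂=1):
  k=0: a=3, p=3, q=1
  k=1: a=9, p=28, q=9
  k=2: a=2, p=59, q=19

59/19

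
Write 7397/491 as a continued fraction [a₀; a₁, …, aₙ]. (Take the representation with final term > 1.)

[15; 15, 2, 1, 10]

7397 = 15×491 + 32
491 = 15×32 + 11
32 = 2×11 + 10
11 = 1×10 + 1
10 = 10×1 + 0  (stop)
So 7397/491 = [15; 15, 2, 1, 10].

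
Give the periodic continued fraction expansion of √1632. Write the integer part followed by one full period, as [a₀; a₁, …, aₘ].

a₀ = ⌊√1632⌋ = 40.
With m₀=0, d₀=1 and mₖ₊₁ = dₖaₖ − mₖ, dₖ₊₁ = (n − mₖ₊₁²)/dₖ, aₖ₊₁ = ⌊(a₀+mₖ₊₁)/dₖ₊₁⌋:
  k=1: m=40, d=32, a=2
  k=2: m=24, d=33, a=1
  k=3: m=9, d=47, a=1
  k=4: m=38, d=4, a=19
  k=5: m=38, d=47, a=1
  k=6: m=9, d=33, a=1
  k=7: m=24, d=32, a=2
  k=8: m=40, d=1, a=80
d=1 and a=2a₀=80 at k=8, so the next step gives (m, d) = (40, 32) again — its k=1 value — and the period has length 8.

[40; 2, 1, 1, 19, 1, 1, 2, 80]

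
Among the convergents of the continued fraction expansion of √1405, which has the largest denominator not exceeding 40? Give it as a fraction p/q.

1087/29

√1405 = [37; 2, 14, 2, 74, …] (period length 4).
Convergents:
  p_0/q_0 = 37/1
  p_1/q_1 = 75/2
  p_2/q_2 = 1087/29
  p_3/q_3 = 2249/60
q_2 = 29 ≤ 40 < 60 = q_3, so the answer is 1087/29.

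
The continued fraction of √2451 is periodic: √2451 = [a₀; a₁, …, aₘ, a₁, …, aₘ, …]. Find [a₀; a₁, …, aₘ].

[49; 1, 1, 32, 1, 1, 98]

a₀ = ⌊√2451⌋ = 49.
With m₀=0, d₀=1 and mₖ₊₁ = dₖaₖ − mₖ, dₖ₊₁ = (n − mₖ₊₁²)/dₖ, aₖ₊₁ = ⌊(a₀+mₖ₊₁)/dₖ₊₁⌋:
  k=1: m=49, d=50, a=1
  k=2: m=1, d=49, a=1
  k=3: m=48, d=3, a=32
  k=4: m=48, d=49, a=1
  k=5: m=1, d=50, a=1
  k=6: m=49, d=1, a=98
d=1 and a=2a₀=98 at k=6, so the next step gives (m, d) = (49, 50) again — its k=1 value — and the period has length 6.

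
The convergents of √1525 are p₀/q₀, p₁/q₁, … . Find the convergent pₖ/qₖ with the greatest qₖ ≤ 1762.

29718/761

√1525 = [39; 19, 1, 1, 19, 78, …] (period length 5).
Convergents:
  p_0/q_0 = 39/1
  p_1/q_1 = 742/19
  p_2/q_2 = 781/20
  p_3/q_3 = 1523/39
  p_4/q_4 = 29718/761
  p_5/q_5 = 2319527/59397
q_4 = 761 ≤ 1762 < 59397 = q_5, so the answer is 29718/761.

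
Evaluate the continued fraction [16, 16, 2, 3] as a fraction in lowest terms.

1847/115

Using pₖ = aₖpₖ₋₁ + pₖ₋₂ and qₖ = aₖqₖ₋₁ + qₖ₋₂:
  k=0: a=16, p=16, q=1
  k=1: a=16, p=257, q=16
  k=2: a=2, p=530, q=33
  k=3: a=3, p=1847, q=115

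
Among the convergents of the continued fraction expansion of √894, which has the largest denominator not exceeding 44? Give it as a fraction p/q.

√894 = [29; 1, 8, 1, 58, …] (period length 4).
Convergents:
  p_0/q_0 = 29/1
  p_1/q_1 = 30/1
  p_2/q_2 = 269/9
  p_3/q_3 = 299/10
  p_4/q_4 = 17611/589
q_3 = 10 ≤ 44 < 589 = q_4, so the answer is 299/10.

299/10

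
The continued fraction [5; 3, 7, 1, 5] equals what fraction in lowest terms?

782/147

Fold from the inside: start with 5/1.
  1 + 1/5 = 6/5
  7 + 5/6 = 47/6
  3 + 6/47 = 147/47
  5 + 47/147 = 782/147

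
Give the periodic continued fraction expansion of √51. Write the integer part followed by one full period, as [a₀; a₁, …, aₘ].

a₀ = ⌊√51⌋ = 7.
With m₀=0, d₀=1 and mₖ₊₁ = dₖaₖ − mₖ, dₖ₊₁ = (n − mₖ₊₁²)/dₖ, aₖ₊₁ = ⌊(a₀+mₖ₊₁)/dₖ₊₁⌋:
  k=1: m=7, d=2, a=7
  k=2: m=7, d=1, a=14
d=1 and a=2a₀=14 at k=2, so the next step gives (m, d) = (7, 2) again — its k=1 value — and the period has length 2.

[7; 7, 14]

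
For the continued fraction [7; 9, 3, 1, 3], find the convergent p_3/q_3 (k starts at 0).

263/37

Using pₖ = aₖpₖ₋₁ + pₖ₋₂, qₖ = aₖqₖ₋₁ + qₖ₋₂ (with p₋₁=1, p₋₂=0, q₋₁=0, q₋₂=1):
  k=0: a=7, p=7, q=1
  k=1: a=9, p=64, q=9
  k=2: a=3, p=199, q=28
  k=3: a=1, p=263, q=37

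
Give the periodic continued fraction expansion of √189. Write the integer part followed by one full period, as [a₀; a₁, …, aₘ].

a₀ = ⌊√189⌋ = 13.
With m₀=0, d₀=1 and mₖ₊₁ = dₖaₖ − mₖ, dₖ₊₁ = (n − mₖ₊₁²)/dₖ, aₖ₊₁ = ⌊(a₀+mₖ₊₁)/dₖ₊₁⌋:
  k=1: m=13, d=20, a=1
  k=2: m=7, d=7, a=2
  k=3: m=7, d=20, a=1
  k=4: m=13, d=1, a=26
d=1 and a=2a₀=26 at k=4, so the next step gives (m, d) = (13, 20) again — its k=1 value — and the period has length 4.

[13; 1, 2, 1, 26]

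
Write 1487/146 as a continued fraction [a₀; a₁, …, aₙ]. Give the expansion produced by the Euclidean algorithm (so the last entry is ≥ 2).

[10; 5, 2, 2, 5]

1487 = 10*146 + 27
146 = 5*27 + 11
27 = 2*11 + 5
11 = 2*5 + 1
5 = 5*1 + 0  (stop)
So 1487/146 = [10; 5, 2, 2, 5].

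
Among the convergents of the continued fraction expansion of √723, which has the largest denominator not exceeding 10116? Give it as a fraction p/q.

117127/4356

√723 = [26; 1, 7, 1, 52, …] (period length 4).
Convergents:
  p_0/q_0 = 26/1
  p_1/q_1 = 27/1
  p_2/q_2 = 215/8
  p_3/q_3 = 242/9
  p_4/q_4 = 12799/476
  p_5/q_5 = 13041/485
  p_6/q_6 = 104086/3871
  p_7/q_7 = 117127/4356
  p_8/q_8 = 6194690/230383
q_7 = 4356 ≤ 10116 < 230383 = q_8, so the answer is 117127/4356.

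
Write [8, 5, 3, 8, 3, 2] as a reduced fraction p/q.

7885/963

Fold from the inside: start with 2/1.
  3 + 1/2 = 7/2
  8 + 2/7 = 58/7
  3 + 7/58 = 181/58
  5 + 58/181 = 963/181
  8 + 181/963 = 7885/963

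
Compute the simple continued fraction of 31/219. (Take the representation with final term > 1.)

[0; 7, 15, 2]

31 = 0*219 + 31
219 = 7*31 + 2
31 = 15*2 + 1
2 = 2*1 + 0  (stop)
So 31/219 = [0; 7, 15, 2].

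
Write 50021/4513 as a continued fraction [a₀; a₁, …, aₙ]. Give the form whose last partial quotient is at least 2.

50021 = 11*4513 + 378
4513 = 11*378 + 355
378 = 1*355 + 23
355 = 15*23 + 10
23 = 2*10 + 3
10 = 3*3 + 1
3 = 3*1 + 0  (stop)
So 50021/4513 = [11; 11, 1, 15, 2, 3, 3].

[11; 11, 1, 15, 2, 3, 3]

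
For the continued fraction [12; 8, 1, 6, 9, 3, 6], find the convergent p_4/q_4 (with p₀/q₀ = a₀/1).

6868/567

Using pₖ = aₖpₖ₋₁ + pₖ₋₂, qₖ = aₖqₖ₋₁ + qₖ₋₂ (with p₋₁=1, p₋₂=0, q₋₁=0, q₋₂=1):
  k=0: a=12, p=12, q=1
  k=1: a=8, p=97, q=8
  k=2: a=1, p=109, q=9
  k=3: a=6, p=751, q=62
  k=4: a=9, p=6868, q=567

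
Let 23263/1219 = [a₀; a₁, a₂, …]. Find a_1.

23263 = 19·1219 + 102   →  a_0 = 19
1219 = 11·102 + 97   →  a_1 = 11

11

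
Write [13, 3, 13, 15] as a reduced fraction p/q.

8035/603

Using pₖ = aₖpₖ₋₁ + pₖ₋₂ and qₖ = aₖqₖ₋₁ + qₖ₋₂:
  k=0: a=13, p=13, q=1
  k=1: a=3, p=40, q=3
  k=2: a=13, p=533, q=40
  k=3: a=15, p=8035, q=603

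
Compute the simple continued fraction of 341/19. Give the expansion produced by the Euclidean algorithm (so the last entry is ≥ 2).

341 = 17*19 + 18
19 = 1*18 + 1
18 = 18*1 + 0  (stop)
So 341/19 = [17; 1, 18].

[17; 1, 18]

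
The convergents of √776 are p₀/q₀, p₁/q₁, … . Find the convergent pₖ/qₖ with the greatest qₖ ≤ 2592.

65157/2339

√776 = [27; 1, 5, 1, 54, …] (period length 4).
Convergents:
  p_0/q_0 = 27/1
  p_1/q_1 = 28/1
  p_2/q_2 = 167/6
  p_3/q_3 = 195/7
  p_4/q_4 = 10697/384
  p_5/q_5 = 10892/391
  p_6/q_6 = 65157/2339
  p_7/q_7 = 76049/2730
q_6 = 2339 ≤ 2592 < 2730 = q_7, so the answer is 65157/2339.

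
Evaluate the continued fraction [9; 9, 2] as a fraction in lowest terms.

Fold from the inside: start with 2/1.
  9 + 1/2 = 19/2
  9 + 2/19 = 173/19

173/19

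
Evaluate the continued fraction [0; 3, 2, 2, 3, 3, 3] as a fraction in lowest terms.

Using pₖ = aₖpₖ₋₁ + pₖ₋₂ and qₖ = aₖqₖ₋₁ + qₖ₋₂:
  k=0: a=0, p=0, q=1
  k=1: a=3, p=1, q=3
  k=2: a=2, p=2, q=7
  k=3: a=2, p=5, q=17
  k=4: a=3, p=17, q=58
  k=5: a=3, p=56, q=191
  k=6: a=3, p=185, q=631

185/631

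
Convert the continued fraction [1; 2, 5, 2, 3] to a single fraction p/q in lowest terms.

Fold from the inside: start with 3/1.
  2 + 1/3 = 7/3
  5 + 3/7 = 38/7
  2 + 7/38 = 83/38
  1 + 38/83 = 121/83

121/83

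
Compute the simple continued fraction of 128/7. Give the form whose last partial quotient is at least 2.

[18; 3, 2]

128 = 18×7 + 2
7 = 3×2 + 1
2 = 2×1 + 0  (stop)
So 128/7 = [18; 3, 2].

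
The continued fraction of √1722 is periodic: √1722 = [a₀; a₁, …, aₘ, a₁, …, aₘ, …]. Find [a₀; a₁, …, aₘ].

a₀ = ⌊√1722⌋ = 41.

[41; 2, 82]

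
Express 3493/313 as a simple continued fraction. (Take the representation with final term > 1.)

3493 = 11×313 + 50
313 = 6×50 + 13
50 = 3×13 + 11
13 = 1×11 + 2
11 = 5×2 + 1
2 = 2×1 + 0  (stop)
So 3493/313 = [11; 6, 3, 1, 5, 2].

[11; 6, 3, 1, 5, 2]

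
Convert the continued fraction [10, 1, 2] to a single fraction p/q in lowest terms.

32/3

Fold from the inside: start with 2/1.
  1 + 1/2 = 3/2
  10 + 2/3 = 32/3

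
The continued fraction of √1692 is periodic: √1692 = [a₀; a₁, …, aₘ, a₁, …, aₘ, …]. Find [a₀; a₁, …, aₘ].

a₀ = ⌊√1692⌋ = 41.
With m₀=0, d₀=1 and mₖ₊₁ = dₖaₖ − mₖ, dₖ₊₁ = (n − mₖ₊₁²)/dₖ, aₖ₊₁ = ⌊(a₀+mₖ₊₁)/dₖ₊₁⌋:
  k=1: m=41, d=11, a=7
  k=2: m=36, d=36, a=2
  k=3: m=36, d=11, a=7
  k=4: m=41, d=1, a=82
d=1 and a=2a₀=82 at k=4, so the next step gives (m, d) = (41, 11) again — its k=1 value — and the period has length 4.

[41; 7, 2, 7, 82]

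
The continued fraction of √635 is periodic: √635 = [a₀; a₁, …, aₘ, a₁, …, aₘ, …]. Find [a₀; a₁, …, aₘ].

[25; 5, 50]

a₀ = ⌊√635⌋ = 25.
With m₀=0, d₀=1 and mₖ₊₁ = dₖaₖ − mₖ, dₖ₊₁ = (n − mₖ₊₁²)/dₖ, aₖ₊₁ = ⌊(a₀+mₖ₊₁)/dₖ₊₁⌋:
  k=1: m=25, d=10, a=5
  k=2: m=25, d=1, a=50
d=1 and a=2a₀=50 at k=2, so the next step gives (m, d) = (25, 10) again — its k=1 value — and the period has length 2.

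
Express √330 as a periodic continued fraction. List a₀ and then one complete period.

a₀ = ⌊√330⌋ = 18.
With m₀=0, d₀=1 and mₖ₊₁ = dₖaₖ − mₖ, dₖ₊₁ = (n − mₖ₊₁²)/dₖ, aₖ₊₁ = ⌊(a₀+mₖ₊₁)/dₖ₊₁⌋:
  k=1: m=18, d=6, a=6
  k=2: m=18, d=1, a=36
d=1 and a=2a₀=36 at k=2, so the next step gives (m, d) = (18, 6) again — its k=1 value — and the period has length 2.

[18; 6, 36]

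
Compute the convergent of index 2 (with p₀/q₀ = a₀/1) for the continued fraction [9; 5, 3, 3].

Using pₖ = aₖpₖ₋₁ + pₖ₋₂, qₖ = aₖqₖ₋₁ + qₖ₋₂ (with p₋₁=1, p₋₂=0, q₋₁=0, q₋₂=1):
  k=0: a=9, p=9, q=1
  k=1: a=5, p=46, q=5
  k=2: a=3, p=147, q=16

147/16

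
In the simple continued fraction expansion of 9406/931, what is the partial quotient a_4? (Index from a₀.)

3

9406 = 10·931 + 96   →  a_0 = 10
931 = 9·96 + 67   →  a_1 = 9
96 = 1·67 + 29   →  a_2 = 1
67 = 2·29 + 9   →  a_3 = 2
29 = 3·9 + 2   →  a_4 = 3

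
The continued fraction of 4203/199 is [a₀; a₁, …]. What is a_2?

4203 = 21·199 + 24   →  a_0 = 21
199 = 8·24 + 7   →  a_1 = 8
24 = 3·7 + 3   →  a_2 = 3

3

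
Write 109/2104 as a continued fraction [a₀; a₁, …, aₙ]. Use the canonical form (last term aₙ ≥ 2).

109 = 0*2104 + 109
2104 = 19*109 + 33
109 = 3*33 + 10
33 = 3*10 + 3
10 = 3*3 + 1
3 = 3*1 + 0  (stop)
So 109/2104 = [0; 19, 3, 3, 3, 3].

[0; 19, 3, 3, 3, 3]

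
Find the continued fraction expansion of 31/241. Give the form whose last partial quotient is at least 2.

31 = 0×241 + 31
241 = 7×31 + 24
31 = 1×24 + 7
24 = 3×7 + 3
7 = 2×3 + 1
3 = 3×1 + 0  (stop)
So 31/241 = [0; 7, 1, 3, 2, 3].

[0; 7, 1, 3, 2, 3]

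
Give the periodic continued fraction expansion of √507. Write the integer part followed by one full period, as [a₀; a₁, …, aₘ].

a₀ = ⌊√507⌋ = 22.

[22; 1, 1, 14, 1, 1, 44]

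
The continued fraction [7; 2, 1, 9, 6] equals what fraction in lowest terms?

Fold from the inside: start with 6/1.
  9 + 1/6 = 55/6
  1 + 6/55 = 61/55
  2 + 55/61 = 177/61
  7 + 61/177 = 1300/177

1300/177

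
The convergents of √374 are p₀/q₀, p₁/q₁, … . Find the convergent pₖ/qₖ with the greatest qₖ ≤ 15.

58/3

√374 = [19; 2, 1, 18, 1, 2, 38, …] (period length 6).
Convergents:
  p_0/q_0 = 19/1
  p_1/q_1 = 39/2
  p_2/q_2 = 58/3
  p_3/q_3 = 1083/56
q_2 = 3 ≤ 15 < 56 = q_3, so the answer is 58/3.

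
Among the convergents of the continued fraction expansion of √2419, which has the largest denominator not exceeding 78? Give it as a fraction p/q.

√2419 = [49; 5, 2, 5, 98, …] (period length 4).
Convergents:
  p_0/q_0 = 49/1
  p_1/q_1 = 246/5
  p_2/q_2 = 541/11
  p_3/q_3 = 2951/60
  p_4/q_4 = 289739/5891
q_3 = 60 ≤ 78 < 5891 = q_4, so the answer is 2951/60.

2951/60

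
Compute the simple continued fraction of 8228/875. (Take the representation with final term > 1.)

8228 = 9·875 + 353
875 = 2·353 + 169
353 = 2·169 + 15
169 = 11·15 + 4
15 = 3·4 + 3
4 = 1·3 + 1
3 = 3·1 + 0  (stop)
So 8228/875 = [9; 2, 2, 11, 3, 1, 3].

[9; 2, 2, 11, 3, 1, 3]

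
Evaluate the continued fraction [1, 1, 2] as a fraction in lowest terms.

5/3

Using pₖ = aₖpₖ₋₁ + pₖ₋₂ and qₖ = aₖqₖ₋₁ + qₖ₋₂:
  k=0: a=1, p=1, q=1
  k=1: a=1, p=2, q=1
  k=2: a=2, p=5, q=3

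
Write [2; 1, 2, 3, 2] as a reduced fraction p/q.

62/23

Fold from the inside: start with 2/1.
  3 + 1/2 = 7/2
  2 + 2/7 = 16/7
  1 + 7/16 = 23/16
  2 + 16/23 = 62/23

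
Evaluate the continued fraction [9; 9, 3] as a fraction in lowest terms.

255/28

Using pₖ = aₖpₖ₋₁ + pₖ₋₂ and qₖ = aₖqₖ₋₁ + qₖ₋₂:
  k=0: a=9, p=9, q=1
  k=1: a=9, p=82, q=9
  k=2: a=3, p=255, q=28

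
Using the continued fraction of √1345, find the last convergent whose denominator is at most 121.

√1345 = [36; 1, 2, 14, 2, 1, 72, …] (period length 6).
Convergents:
  p_0/q_0 = 36/1
  p_1/q_1 = 37/1
  p_2/q_2 = 110/3
  p_3/q_3 = 1577/43
  p_4/q_4 = 3264/89
  p_5/q_5 = 4841/132
q_4 = 89 ≤ 121 < 132 = q_5, so the answer is 3264/89.

3264/89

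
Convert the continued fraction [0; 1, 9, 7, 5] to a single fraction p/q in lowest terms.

Fold from the inside: start with 5/1.
  7 + 1/5 = 36/5
  9 + 5/36 = 329/36
  1 + 36/329 = 365/329
  0 + 329/365 = 329/365

329/365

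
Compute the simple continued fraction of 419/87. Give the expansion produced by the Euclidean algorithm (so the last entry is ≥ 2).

419 = 4×87 + 71
87 = 1×71 + 16
71 = 4×16 + 7
16 = 2×7 + 2
7 = 3×2 + 1
2 = 2×1 + 0  (stop)
So 419/87 = [4; 1, 4, 2, 3, 2].

[4; 1, 4, 2, 3, 2]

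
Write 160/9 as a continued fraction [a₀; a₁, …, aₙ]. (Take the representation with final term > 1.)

[17; 1, 3, 2]

160 = 17*9 + 7
9 = 1*7 + 2
7 = 3*2 + 1
2 = 2*1 + 0  (stop)
So 160/9 = [17; 1, 3, 2].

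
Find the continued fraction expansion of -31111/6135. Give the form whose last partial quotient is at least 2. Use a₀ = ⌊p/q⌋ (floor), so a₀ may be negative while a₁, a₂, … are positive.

[-6; 1, 13, 14, 15, 2]

-31111 = -6*6135 + 5699
6135 = 1*5699 + 436
5699 = 13*436 + 31
436 = 14*31 + 2
31 = 15*2 + 1
2 = 2*1 + 0  (stop)
So -31111/6135 = [-6; 1, 13, 14, 15, 2].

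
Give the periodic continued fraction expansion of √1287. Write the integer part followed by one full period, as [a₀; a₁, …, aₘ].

[35; 1, 6, 1, 70]

a₀ = ⌊√1287⌋ = 35.
With m₀=0, d₀=1 and mₖ₊₁ = dₖaₖ − mₖ, dₖ₊₁ = (n − mₖ₊₁²)/dₖ, aₖ₊₁ = ⌊(a₀+mₖ₊₁)/dₖ₊₁⌋:
  k=1: m=35, d=62, a=1
  k=2: m=27, d=9, a=6
  k=3: m=27, d=62, a=1
  k=4: m=35, d=1, a=70
d=1 and a=2a₀=70 at k=4, so the next step gives (m, d) = (35, 62) again — its k=1 value — and the period has length 4.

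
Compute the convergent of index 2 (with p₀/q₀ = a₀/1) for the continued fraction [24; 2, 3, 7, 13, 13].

171/7

Using pₖ = aₖpₖ₋₁ + pₖ₋₂, qₖ = aₖqₖ₋₁ + qₖ₋₂ (with p₋₁=1, p₋₂=0, q₋₁=0, q₋₂=1):
  k=0: a=24, p=24, q=1
  k=1: a=2, p=49, q=2
  k=2: a=3, p=171, q=7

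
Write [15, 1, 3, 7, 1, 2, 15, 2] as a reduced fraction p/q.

Using pₖ = aₖpₖ₋₁ + pₖ₋₂ and qₖ = aₖqₖ₋₁ + qₖ₋₂:
  k=0: a=15, p=15, q=1
  k=1: a=1, p=16, q=1
  k=2: a=3, p=63, q=4
  k=3: a=7, p=457, q=29
  k=4: a=1, p=520, q=33
  k=5: a=2, p=1497, q=95
  k=6: a=15, p=22975, q=1458
  k=7: a=2, p=47447, q=3011

47447/3011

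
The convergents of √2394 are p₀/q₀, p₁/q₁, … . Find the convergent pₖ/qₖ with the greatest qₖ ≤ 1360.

√2394 = [48; 1, 12, 1, 96, …] (period length 4).
Convergents:
  p_0/q_0 = 48/1
  p_1/q_1 = 49/1
  p_2/q_2 = 636/13
  p_3/q_3 = 685/14
  p_4/q_4 = 66396/1357
  p_5/q_5 = 67081/1371
q_4 = 1357 ≤ 1360 < 1371 = q_5, so the answer is 66396/1357.

66396/1357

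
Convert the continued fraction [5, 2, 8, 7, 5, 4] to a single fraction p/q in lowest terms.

14274/2609

Using pₖ = aₖpₖ₋₁ + pₖ₋₂ and qₖ = aₖqₖ₋₁ + qₖ₋₂:
  k=0: a=5, p=5, q=1
  k=1: a=2, p=11, q=2
  k=2: a=8, p=93, q=17
  k=3: a=7, p=662, q=121
  k=4: a=5, p=3403, q=622
  k=5: a=4, p=14274, q=2609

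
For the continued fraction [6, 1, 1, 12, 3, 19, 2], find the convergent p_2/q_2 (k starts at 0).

Using pₖ = aₖpₖ₋₁ + pₖ₋₂, qₖ = aₖqₖ₋₁ + qₖ₋₂ (with p₋₁=1, p₋₂=0, q₋₁=0, q₋₂=1):
  k=0: a=6, p=6, q=1
  k=1: a=1, p=7, q=1
  k=2: a=1, p=13, q=2

13/2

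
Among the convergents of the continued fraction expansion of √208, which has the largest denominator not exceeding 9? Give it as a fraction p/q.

101/7

√208 = [14; 2, 2, 1, 2, 2, 28, …] (period length 6).
Convergents:
  p_0/q_0 = 14/1
  p_1/q_1 = 29/2
  p_2/q_2 = 72/5
  p_3/q_3 = 101/7
  p_4/q_4 = 274/19
q_3 = 7 ≤ 9 < 19 = q_4, so the answer is 101/7.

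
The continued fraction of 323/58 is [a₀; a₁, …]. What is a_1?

323 = 5·58 + 33   →  a_0 = 5
58 = 1·33 + 25   →  a_1 = 1

1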